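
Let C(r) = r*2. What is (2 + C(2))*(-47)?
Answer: -282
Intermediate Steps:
C(r) = 2*r
(2 + C(2))*(-47) = (2 + 2*2)*(-47) = (2 + 4)*(-47) = 6*(-47) = -282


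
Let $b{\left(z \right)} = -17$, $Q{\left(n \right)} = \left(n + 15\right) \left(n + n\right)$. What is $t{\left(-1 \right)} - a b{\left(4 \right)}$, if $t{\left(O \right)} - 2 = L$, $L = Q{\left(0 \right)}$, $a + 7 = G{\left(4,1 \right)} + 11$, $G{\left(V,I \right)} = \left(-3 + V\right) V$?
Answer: $138$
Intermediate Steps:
$Q{\left(n \right)} = 2 n \left(15 + n\right)$ ($Q{\left(n \right)} = \left(15 + n\right) 2 n = 2 n \left(15 + n\right)$)
$G{\left(V,I \right)} = V \left(-3 + V\right)$
$a = 8$ ($a = -7 + \left(4 \left(-3 + 4\right) + 11\right) = -7 + \left(4 \cdot 1 + 11\right) = -7 + \left(4 + 11\right) = -7 + 15 = 8$)
$L = 0$ ($L = 2 \cdot 0 \left(15 + 0\right) = 2 \cdot 0 \cdot 15 = 0$)
$t{\left(O \right)} = 2$ ($t{\left(O \right)} = 2 + 0 = 2$)
$t{\left(-1 \right)} - a b{\left(4 \right)} = 2 - 8 \left(-17\right) = 2 - -136 = 2 + 136 = 138$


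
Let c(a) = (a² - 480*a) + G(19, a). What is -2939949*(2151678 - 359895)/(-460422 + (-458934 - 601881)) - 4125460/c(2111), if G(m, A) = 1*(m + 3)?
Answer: 6045730347598516067/1745904942977 ≈ 3.4628e+6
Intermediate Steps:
G(m, A) = 3 + m (G(m, A) = 1*(3 + m) = 3 + m)
c(a) = 22 + a² - 480*a (c(a) = (a² - 480*a) + (3 + 19) = (a² - 480*a) + 22 = 22 + a² - 480*a)
-2939949*(2151678 - 359895)/(-460422 + (-458934 - 601881)) - 4125460/c(2111) = -2939949*(2151678 - 359895)/(-460422 + (-458934 - 601881)) - 4125460/(22 + 2111² - 480*2111) = -2939949*1791783/(-460422 - 1060815) - 4125460/(22 + 4456321 - 1013280) = -2939949/((-1521237*1/1791783)) - 4125460/3443063 = -2939949/(-507079/597261) - 4125460*1/3443063 = -2939949*(-597261/507079) - 4125460/3443063 = 1755916879689/507079 - 4125460/3443063 = 6045730347598516067/1745904942977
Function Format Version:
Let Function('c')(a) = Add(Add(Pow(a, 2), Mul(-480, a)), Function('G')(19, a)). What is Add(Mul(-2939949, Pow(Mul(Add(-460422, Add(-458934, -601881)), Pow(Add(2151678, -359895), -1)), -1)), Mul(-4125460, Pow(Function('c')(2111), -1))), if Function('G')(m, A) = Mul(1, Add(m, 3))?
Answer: Rational(6045730347598516067, 1745904942977) ≈ 3.4628e+6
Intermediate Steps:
Function('G')(m, A) = Add(3, m) (Function('G')(m, A) = Mul(1, Add(3, m)) = Add(3, m))
Function('c')(a) = Add(22, Pow(a, 2), Mul(-480, a)) (Function('c')(a) = Add(Add(Pow(a, 2), Mul(-480, a)), Add(3, 19)) = Add(Add(Pow(a, 2), Mul(-480, a)), 22) = Add(22, Pow(a, 2), Mul(-480, a)))
Add(Mul(-2939949, Pow(Mul(Add(-460422, Add(-458934, -601881)), Pow(Add(2151678, -359895), -1)), -1)), Mul(-4125460, Pow(Function('c')(2111), -1))) = Add(Mul(-2939949, Pow(Mul(Add(-460422, Add(-458934, -601881)), Pow(Add(2151678, -359895), -1)), -1)), Mul(-4125460, Pow(Add(22, Pow(2111, 2), Mul(-480, 2111)), -1))) = Add(Mul(-2939949, Pow(Mul(Add(-460422, -1060815), Pow(1791783, -1)), -1)), Mul(-4125460, Pow(Add(22, 4456321, -1013280), -1))) = Add(Mul(-2939949, Pow(Mul(-1521237, Rational(1, 1791783)), -1)), Mul(-4125460, Pow(3443063, -1))) = Add(Mul(-2939949, Pow(Rational(-507079, 597261), -1)), Mul(-4125460, Rational(1, 3443063))) = Add(Mul(-2939949, Rational(-597261, 507079)), Rational(-4125460, 3443063)) = Add(Rational(1755916879689, 507079), Rational(-4125460, 3443063)) = Rational(6045730347598516067, 1745904942977)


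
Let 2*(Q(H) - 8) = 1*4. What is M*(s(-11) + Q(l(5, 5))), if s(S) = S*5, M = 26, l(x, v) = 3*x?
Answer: -1170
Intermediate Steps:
Q(H) = 10 (Q(H) = 8 + (1*4)/2 = 8 + (½)*4 = 8 + 2 = 10)
s(S) = 5*S
M*(s(-11) + Q(l(5, 5))) = 26*(5*(-11) + 10) = 26*(-55 + 10) = 26*(-45) = -1170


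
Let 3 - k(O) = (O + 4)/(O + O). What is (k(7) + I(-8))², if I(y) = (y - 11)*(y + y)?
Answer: 18378369/196 ≈ 93767.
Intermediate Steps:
I(y) = 2*y*(-11 + y) (I(y) = (-11 + y)*(2*y) = 2*y*(-11 + y))
k(O) = 3 - (4 + O)/(2*O) (k(O) = 3 - (O + 4)/(O + O) = 3 - (4 + O)/(2*O))
(k(7) + I(-8))² = ((5/2 - 2/7) + 2*(-8)*(-11 - 8))² = ((5/2 - 2*⅐) + 2*(-8)*(-19))² = ((5/2 - 2/7) + 304)² = (31/14 + 304)² = (4287/14)² = 18378369/196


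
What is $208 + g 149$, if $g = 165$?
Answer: $24793$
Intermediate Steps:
$208 + g 149 = 208 + 165 \cdot 149 = 208 + 24585 = 24793$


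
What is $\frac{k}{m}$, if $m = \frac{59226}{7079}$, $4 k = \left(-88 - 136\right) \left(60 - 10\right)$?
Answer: $- \frac{9910600}{29613} \approx -334.67$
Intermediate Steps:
$k = -2800$ ($k = \frac{\left(-88 - 136\right) \left(60 - 10\right)}{4} = \frac{\left(-224\right) 50}{4} = \frac{1}{4} \left(-11200\right) = -2800$)
$m = \frac{59226}{7079}$ ($m = 59226 \cdot \frac{1}{7079} = \frac{59226}{7079} \approx 8.3664$)
$\frac{k}{m} = - \frac{2800}{\frac{59226}{7079}} = \left(-2800\right) \frac{7079}{59226} = - \frac{9910600}{29613}$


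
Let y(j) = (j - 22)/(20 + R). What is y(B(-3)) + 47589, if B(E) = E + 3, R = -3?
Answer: 808991/17 ≈ 47588.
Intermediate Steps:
B(E) = 3 + E
y(j) = -22/17 + j/17 (y(j) = (j - 22)/(20 - 3) = (-22 + j)/17 = (-22 + j)*(1/17) = -22/17 + j/17)
y(B(-3)) + 47589 = (-22/17 + (3 - 3)/17) + 47589 = (-22/17 + (1/17)*0) + 47589 = (-22/17 + 0) + 47589 = -22/17 + 47589 = 808991/17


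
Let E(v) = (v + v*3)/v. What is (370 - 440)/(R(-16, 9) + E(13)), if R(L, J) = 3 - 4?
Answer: -70/3 ≈ -23.333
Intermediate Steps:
R(L, J) = -1
E(v) = 4 (E(v) = (v + 3*v)/v = (4*v)/v = 4)
(370 - 440)/(R(-16, 9) + E(13)) = (370 - 440)/(-1 + 4) = -70/3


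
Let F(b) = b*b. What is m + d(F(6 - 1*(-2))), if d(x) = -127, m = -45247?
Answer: -45374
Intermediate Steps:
F(b) = b²
m + d(F(6 - 1*(-2))) = -45247 - 127 = -45374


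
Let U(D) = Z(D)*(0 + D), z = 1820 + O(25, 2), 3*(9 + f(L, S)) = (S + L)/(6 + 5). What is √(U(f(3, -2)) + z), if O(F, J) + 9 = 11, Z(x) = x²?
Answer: √1304914974/1089 ≈ 33.171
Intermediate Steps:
O(F, J) = 2 (O(F, J) = -9 + 11 = 2)
f(L, S) = -9 + L/33 + S/33 (f(L, S) = -9 + ((S + L)/(6 + 5))/3 = -9 + ((L + S)/11)/3 = -9 + ((L + S)*(1/11))/3 = -9 + (L/11 + S/11)/3 = -9 + (L/33 + S/33) = -9 + L/33 + S/33)
z = 1822 (z = 1820 + 2 = 1822)
U(D) = D³ (U(D) = D²*(0 + D) = D²*D = D³)
√(U(f(3, -2)) + z) = √((-9 + (1/33)*3 + (1/33)*(-2))³ + 1822) = √((-9 + 1/11 - 2/33)³ + 1822) = √((-296/33)³ + 1822) = √(-25934336/35937 + 1822) = √(39542878/35937) = √1304914974/1089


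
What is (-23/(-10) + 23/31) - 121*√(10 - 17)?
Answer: 943/310 - 121*I*√7 ≈ 3.0419 - 320.14*I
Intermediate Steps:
(-23/(-10) + 23/31) - 121*√(10 - 17) = (-23*(-⅒) + 23*(1/31)) - 121*I*√7 = (23/10 + 23/31) - 121*I*√7 = 943/310 - 121*I*√7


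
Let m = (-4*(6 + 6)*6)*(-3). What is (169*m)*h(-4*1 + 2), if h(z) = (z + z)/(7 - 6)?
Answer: -584064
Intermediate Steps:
h(z) = 2*z (h(z) = (2*z)/1 = (2*z)*1 = 2*z)
m = 864 (m = (-4*12*6)*(-3) = -48*6*(-3) = -288*(-3) = 864)
(169*m)*h(-4*1 + 2) = (169*864)*(2*(-4*1 + 2)) = 146016*(2*(-4 + 2)) = 146016*(2*(-2)) = 146016*(-4) = -584064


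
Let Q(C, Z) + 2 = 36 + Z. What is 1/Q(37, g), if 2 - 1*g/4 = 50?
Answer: -1/158 ≈ -0.0063291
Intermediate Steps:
g = -192 (g = 8 - 4*50 = 8 - 200 = -192)
Q(C, Z) = 34 + Z (Q(C, Z) = -2 + (36 + Z) = 34 + Z)
1/Q(37, g) = 1/(34 - 192) = 1/(-158) = -1/158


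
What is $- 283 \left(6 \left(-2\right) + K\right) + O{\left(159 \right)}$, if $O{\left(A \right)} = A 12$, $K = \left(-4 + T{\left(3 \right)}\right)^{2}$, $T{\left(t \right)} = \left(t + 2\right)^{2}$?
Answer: $-119499$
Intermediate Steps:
$T{\left(t \right)} = \left(2 + t\right)^{2}$
$K = 441$ ($K = \left(-4 + \left(2 + 3\right)^{2}\right)^{2} = \left(-4 + 5^{2}\right)^{2} = \left(-4 + 25\right)^{2} = 21^{2} = 441$)
$O{\left(A \right)} = 12 A$
$- 283 \left(6 \left(-2\right) + K\right) + O{\left(159 \right)} = - 283 \left(6 \left(-2\right) + 441\right) + 12 \cdot 159 = - 283 \left(-12 + 441\right) + 1908 = \left(-283\right) 429 + 1908 = -121407 + 1908 = -119499$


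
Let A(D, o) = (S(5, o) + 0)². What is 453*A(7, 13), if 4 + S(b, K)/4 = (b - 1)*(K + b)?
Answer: 33514752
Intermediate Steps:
S(b, K) = -16 + 4*(-1 + b)*(K + b) (S(b, K) = -16 + 4*((b - 1)*(K + b)) = -16 + 4*((-1 + b)*(K + b)) = -16 + 4*(-1 + b)*(K + b))
A(D, o) = (64 + 16*o)² (A(D, o) = ((-16 - 4*o - 4*5 + 4*5² + 4*o*5) + 0)² = ((-16 - 4*o - 20 + 4*25 + 20*o) + 0)² = ((-16 - 4*o - 20 + 100 + 20*o) + 0)² = ((64 + 16*o) + 0)² = (64 + 16*o)²)
453*A(7, 13) = 453*(256*(4 + 13)²) = 453*(256*17²) = 453*(256*289) = 453*73984 = 33514752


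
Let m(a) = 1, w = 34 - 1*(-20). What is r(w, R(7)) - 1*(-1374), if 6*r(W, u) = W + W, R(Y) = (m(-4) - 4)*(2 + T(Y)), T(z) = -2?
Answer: 1392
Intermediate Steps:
w = 54 (w = 34 + 20 = 54)
R(Y) = 0 (R(Y) = (1 - 4)*(2 - 2) = -3*0 = 0)
r(W, u) = W/3 (r(W, u) = (W + W)/6 = (2*W)/6 = W/3)
r(w, R(7)) - 1*(-1374) = (1/3)*54 - 1*(-1374) = 18 + 1374 = 1392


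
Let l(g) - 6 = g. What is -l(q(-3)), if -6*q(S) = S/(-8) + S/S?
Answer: -277/48 ≈ -5.7708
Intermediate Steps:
q(S) = -⅙ + S/48 (q(S) = -(S/(-8) + S/S)/6 = -(S*(-⅛) + 1)/6 = -(-S/8 + 1)/6 = -(1 - S/8)/6 = -⅙ + S/48)
l(g) = 6 + g
-l(q(-3)) = -(6 + (-⅙ + (1/48)*(-3))) = -(6 + (-⅙ - 1/16)) = -(6 - 11/48) = -1*277/48 = -277/48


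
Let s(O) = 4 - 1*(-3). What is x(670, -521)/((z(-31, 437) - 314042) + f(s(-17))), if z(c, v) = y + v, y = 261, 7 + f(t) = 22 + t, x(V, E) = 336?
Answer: -168/156661 ≈ -0.0010724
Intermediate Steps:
s(O) = 7 (s(O) = 4 + 3 = 7)
f(t) = 15 + t (f(t) = -7 + (22 + t) = 15 + t)
z(c, v) = 261 + v
x(670, -521)/((z(-31, 437) - 314042) + f(s(-17))) = 336/(((261 + 437) - 314042) + (15 + 7)) = 336/((698 - 314042) + 22) = 336/(-313344 + 22) = 336/(-313322) = 336*(-1/313322) = -168/156661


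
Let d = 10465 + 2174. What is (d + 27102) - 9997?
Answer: 29744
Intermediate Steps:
d = 12639
(d + 27102) - 9997 = (12639 + 27102) - 9997 = 39741 - 9997 = 29744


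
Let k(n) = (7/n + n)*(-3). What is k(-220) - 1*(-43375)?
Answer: 9687721/220 ≈ 44035.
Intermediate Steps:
k(n) = -21/n - 3*n (k(n) = (n + 7/n)*(-3) = -21/n - 3*n)
k(-220) - 1*(-43375) = (-21/(-220) - 3*(-220)) - 1*(-43375) = (-21*(-1/220) + 660) + 43375 = (21/220 + 660) + 43375 = 145221/220 + 43375 = 9687721/220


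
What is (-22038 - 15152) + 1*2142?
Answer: -35048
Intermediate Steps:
(-22038 - 15152) + 1*2142 = -37190 + 2142 = -35048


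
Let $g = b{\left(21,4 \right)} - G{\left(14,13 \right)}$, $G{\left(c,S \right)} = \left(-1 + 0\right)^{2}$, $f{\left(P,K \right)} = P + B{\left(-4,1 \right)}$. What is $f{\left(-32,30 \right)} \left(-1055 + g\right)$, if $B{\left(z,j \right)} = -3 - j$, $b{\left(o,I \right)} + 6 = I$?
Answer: $38088$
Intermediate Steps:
$b{\left(o,I \right)} = -6 + I$
$f{\left(P,K \right)} = -4 + P$ ($f{\left(P,K \right)} = P - 4 = -4 + P$)
$G{\left(c,S \right)} = 1$ ($G{\left(c,S \right)} = \left(-1\right)^{2} = 1$)
$g = -3$ ($g = \left(-6 + 4\right) - 1 = -2 - 1 = -3$)
$f{\left(-32,30 \right)} \left(-1055 + g\right) = \left(-4 - 32\right) \left(-1055 - 3\right) = \left(-36\right) \left(-1058\right) = 38088$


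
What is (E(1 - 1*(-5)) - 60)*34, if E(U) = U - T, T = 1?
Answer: -1870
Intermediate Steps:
E(U) = -1 + U (E(U) = U - 1*1 = U - 1 = -1 + U)
(E(1 - 1*(-5)) - 60)*34 = ((-1 + (1 - 1*(-5))) - 60)*34 = ((-1 + (1 + 5)) - 60)*34 = ((-1 + 6) - 60)*34 = (5 - 60)*34 = -55*34 = -1870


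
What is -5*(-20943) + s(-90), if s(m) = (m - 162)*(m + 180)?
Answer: 82035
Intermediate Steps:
s(m) = (-162 + m)*(180 + m)
-5*(-20943) + s(-90) = -5*(-20943) + (-29160 + (-90)**2 + 18*(-90)) = 104715 + (-29160 + 8100 - 1620) = 104715 - 22680 = 82035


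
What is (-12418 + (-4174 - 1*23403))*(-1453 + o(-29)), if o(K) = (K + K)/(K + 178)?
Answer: 8661117225/149 ≈ 5.8128e+7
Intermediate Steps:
o(K) = 2*K/(178 + K) (o(K) = (2*K)/(178 + K) = 2*K/(178 + K))
(-12418 + (-4174 - 1*23403))*(-1453 + o(-29)) = (-12418 + (-4174 - 1*23403))*(-1453 + 2*(-29)/(178 - 29)) = (-12418 + (-4174 - 23403))*(-1453 + 2*(-29)/149) = (-12418 - 27577)*(-1453 + 2*(-29)*(1/149)) = -39995*(-1453 - 58/149) = -39995*(-216555/149) = 8661117225/149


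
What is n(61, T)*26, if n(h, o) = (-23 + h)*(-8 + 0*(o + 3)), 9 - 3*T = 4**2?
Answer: -7904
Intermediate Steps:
T = -7/3 (T = 3 - 1/3*4**2 = 3 - 1/3*16 = 3 - 16/3 = -7/3 ≈ -2.3333)
n(h, o) = 184 - 8*h (n(h, o) = (-23 + h)*(-8 + 0*(3 + o)) = (-23 + h)*(-8 + 0) = (-23 + h)*(-8) = 184 - 8*h)
n(61, T)*26 = (184 - 8*61)*26 = (184 - 488)*26 = -304*26 = -7904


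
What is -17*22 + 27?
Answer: -347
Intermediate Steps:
-17*22 + 27 = -374 + 27 = -347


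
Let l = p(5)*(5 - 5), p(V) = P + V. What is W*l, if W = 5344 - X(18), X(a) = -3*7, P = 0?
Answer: 0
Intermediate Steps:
p(V) = V (p(V) = 0 + V = V)
X(a) = -21
W = 5365 (W = 5344 - 1*(-21) = 5344 + 21 = 5365)
l = 0 (l = 5*(5 - 5) = 5*0 = 0)
W*l = 5365*0 = 0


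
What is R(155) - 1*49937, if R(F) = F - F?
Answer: -49937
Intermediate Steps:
R(F) = 0
R(155) - 1*49937 = 0 - 1*49937 = 0 - 49937 = -49937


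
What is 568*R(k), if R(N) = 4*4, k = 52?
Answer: 9088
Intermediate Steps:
R(N) = 16
568*R(k) = 568*16 = 9088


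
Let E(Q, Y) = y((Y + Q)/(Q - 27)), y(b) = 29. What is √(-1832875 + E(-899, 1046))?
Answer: I*√1832846 ≈ 1353.8*I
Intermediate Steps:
E(Q, Y) = 29
√(-1832875 + E(-899, 1046)) = √(-1832875 + 29) = √(-1832846) = I*√1832846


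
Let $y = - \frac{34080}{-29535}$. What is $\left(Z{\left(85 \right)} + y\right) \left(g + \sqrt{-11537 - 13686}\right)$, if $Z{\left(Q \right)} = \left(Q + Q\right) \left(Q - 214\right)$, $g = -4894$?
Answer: $\frac{211312632812}{1969} - \frac{43177898 i \sqrt{25223}}{1969} \approx 1.0732 \cdot 10^{8} - 3.4827 \cdot 10^{6} i$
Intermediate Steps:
$Z{\left(Q \right)} = 2 Q \left(-214 + Q\right)$
$y = \frac{2272}{1969}$ ($y = \left(-34080\right) \left(- \frac{1}{29535}\right) = \frac{2272}{1969} \approx 1.1539$)
$\left(Z{\left(85 \right)} + y\right) \left(g + \sqrt{-11537 - 13686}\right) = \left(2 \cdot 85 \left(-214 + 85\right) + \frac{2272}{1969}\right) \left(-4894 + \sqrt{-11537 - 13686}\right) = \left(2 \cdot 85 \left(-129\right) + \frac{2272}{1969}\right) \left(-4894 + \sqrt{-25223}\right) = \left(-21930 + \frac{2272}{1969}\right) \left(-4894 + i \sqrt{25223}\right) = - \frac{43177898 \left(-4894 + i \sqrt{25223}\right)}{1969} = \frac{211312632812}{1969} - \frac{43177898 i \sqrt{25223}}{1969}$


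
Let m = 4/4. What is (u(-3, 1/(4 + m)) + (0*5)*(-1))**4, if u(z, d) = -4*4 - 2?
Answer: 104976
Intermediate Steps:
m = 1 (m = 4*(1/4) = 1)
u(z, d) = -18 (u(z, d) = -16 - 2 = -18)
(u(-3, 1/(4 + m)) + (0*5)*(-1))**4 = (-18 + (0*5)*(-1))**4 = (-18 + 0*(-1))**4 = (-18 + 0)**4 = (-18)**4 = 104976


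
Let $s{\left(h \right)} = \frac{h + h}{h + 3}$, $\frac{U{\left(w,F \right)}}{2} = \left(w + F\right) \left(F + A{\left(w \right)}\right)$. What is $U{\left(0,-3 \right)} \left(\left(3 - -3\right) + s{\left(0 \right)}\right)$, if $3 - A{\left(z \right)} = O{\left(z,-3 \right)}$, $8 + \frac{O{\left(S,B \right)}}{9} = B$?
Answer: $-3564$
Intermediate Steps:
$O{\left(S,B \right)} = -72 + 9 B$
$A{\left(z \right)} = 102$ ($A{\left(z \right)} = 3 - \left(-72 + 9 \left(-3\right)\right) = 3 - \left(-72 - 27\right) = 3 - -99 = 3 + 99 = 102$)
$U{\left(w,F \right)} = 2 \left(102 + F\right) \left(F + w\right)$ ($U{\left(w,F \right)} = 2 \left(w + F\right) \left(F + 102\right) = 2 \left(F + w\right) \left(102 + F\right) = 2 \left(102 + F\right) \left(F + w\right)$)
$s{\left(h \right)} = \frac{2 h}{3 + h}$
$U{\left(0,-3 \right)} \left(\left(3 - -3\right) + s{\left(0 \right)}\right) = \left(2 \left(-3\right)^{2} + 204 \left(-3\right) + 204 \cdot 0 + 2 \left(-3\right) 0\right) \left(\left(3 - -3\right) + 2 \cdot 0 \frac{1}{3 + 0}\right) = \left(2 \cdot 9 - 612 + 0 + 0\right) \left(\left(3 + 3\right) + 2 \cdot 0 \cdot \frac{1}{3}\right) = \left(18 - 612 + 0 + 0\right) \left(6 + 2 \cdot 0 \cdot \frac{1}{3}\right) = - 594 \left(6 + 0\right) = \left(-594\right) 6 = -3564$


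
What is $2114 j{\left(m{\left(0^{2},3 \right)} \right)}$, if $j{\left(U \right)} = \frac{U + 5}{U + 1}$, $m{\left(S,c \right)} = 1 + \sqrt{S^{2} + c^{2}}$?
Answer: $\frac{19026}{5} \approx 3805.2$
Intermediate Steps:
$j{\left(U \right)} = \frac{5 + U}{1 + U}$
$2114 j{\left(m{\left(0^{2},3 \right)} \right)} = 2114 \frac{5 + \left(1 + \sqrt{\left(0^{2}\right)^{2} + 3^{2}}\right)}{1 + \left(1 + \sqrt{\left(0^{2}\right)^{2} + 3^{2}}\right)} = 2114 \frac{5 + \left(1 + \sqrt{0^{2} + 9}\right)}{1 + \left(1 + \sqrt{0^{2} + 9}\right)} = 2114 \frac{5 + \left(1 + \sqrt{0 + 9}\right)}{1 + \left(1 + \sqrt{0 + 9}\right)} = 2114 \frac{5 + \left(1 + \sqrt{9}\right)}{1 + \left(1 + \sqrt{9}\right)} = 2114 \frac{5 + \left(1 + 3\right)}{1 + \left(1 + 3\right)} = 2114 \frac{5 + 4}{1 + 4} = 2114 \cdot \frac{1}{5} \cdot 9 = 2114 \cdot \frac{9}{5} = \frac{19026}{5}$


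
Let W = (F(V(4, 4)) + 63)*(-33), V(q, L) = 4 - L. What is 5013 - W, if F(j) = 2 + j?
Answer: 7158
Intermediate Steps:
W = -2145 (W = ((2 + (4 - 1*4)) + 63)*(-33) = ((2 + (4 - 4)) + 63)*(-33) = ((2 + 0) + 63)*(-33) = (2 + 63)*(-33) = 65*(-33) = -2145)
5013 - W = 5013 - 1*(-2145) = 5013 + 2145 = 7158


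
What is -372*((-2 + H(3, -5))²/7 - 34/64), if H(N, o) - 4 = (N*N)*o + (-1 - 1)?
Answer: -6015333/56 ≈ -1.0742e+5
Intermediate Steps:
H(N, o) = 2 + o*N² (H(N, o) = 4 + ((N*N)*o + (-1 - 1)) = 4 + (N²*o - 2) = 4 + (o*N² - 2) = 4 + (-2 + o*N²) = 2 + o*N²)
-372*((-2 + H(3, -5))²/7 - 34/64) = -372*((-2 + (2 - 5*3²))²/7 - 34/64) = -372*((-2 + (2 - 5*9))²*(⅐) - 34*1/64) = -372*((-2 + (2 - 45))²*(⅐) - 17/32) = -372*((-2 - 43)²*(⅐) - 17/32) = -372*((-45)²*(⅐) - 17/32) = -372*(2025*(⅐) - 17/32) = -372*(2025/7 - 17/32) = -372*64681/224 = -6015333/56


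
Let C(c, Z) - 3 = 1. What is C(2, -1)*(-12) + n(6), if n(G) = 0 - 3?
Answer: -51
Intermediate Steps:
n(G) = -3
C(c, Z) = 4 (C(c, Z) = 3 + 1 = 4)
C(2, -1)*(-12) + n(6) = 4*(-12) - 3 = -48 - 3 = -51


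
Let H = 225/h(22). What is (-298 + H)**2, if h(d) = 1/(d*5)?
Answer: 597900304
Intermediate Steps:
h(d) = 1/(5*d)
H = 24750 (H = 225/(((1/5)/22)) = 225/(((1/5)*(1/22))) = 225/(1/110) = 225*110 = 24750)
(-298 + H)**2 = (-298 + 24750)**2 = 24452**2 = 597900304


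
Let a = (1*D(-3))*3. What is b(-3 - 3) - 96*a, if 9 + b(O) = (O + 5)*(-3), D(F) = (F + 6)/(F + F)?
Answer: 138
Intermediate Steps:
D(F) = (6 + F)/(2*F) (D(F) = (6 + F)/((2*F)) = (6 + F)*(1/(2*F)) = (6 + F)/(2*F))
a = -3/2 (a = (1*((½)*(6 - 3)/(-3)))*3 = (1*((½)*(-⅓)*3))*3 = (1*(-½))*3 = -½*3 = -3/2 ≈ -1.5000)
b(O) = -24 - 3*O (b(O) = -9 + (O + 5)*(-3) = -9 + (5 + O)*(-3) = -9 + (-15 - 3*O) = -24 - 3*O)
b(-3 - 3) - 96*a = (-24 - 3*(-3 - 3)) - 96*(-3/2) = (-24 - 3*(-6)) + 144 = (-24 + 18) + 144 = -6 + 144 = 138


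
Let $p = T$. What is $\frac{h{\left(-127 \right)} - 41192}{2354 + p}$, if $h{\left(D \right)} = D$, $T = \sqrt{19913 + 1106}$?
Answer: $- \frac{32421642}{1840099} + \frac{13773 \sqrt{21019}}{1840099} \approx -16.534$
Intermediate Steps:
$T = \sqrt{21019} \approx 144.98$
$p = \sqrt{21019} \approx 144.98$
$\frac{h{\left(-127 \right)} - 41192}{2354 + p} = \frac{-127 - 41192}{2354 + \sqrt{21019}} = - \frac{41319}{2354 + \sqrt{21019}}$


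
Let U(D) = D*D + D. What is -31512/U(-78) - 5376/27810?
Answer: -1941532/356895 ≈ -5.4401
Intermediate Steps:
U(D) = D + D² (U(D) = D² + D = D + D²)
-31512/U(-78) - 5376/27810 = -31512*(-1/(78*(1 - 78))) - 5376/27810 = -31512/((-78*(-77))) - 5376*1/27810 = -31512/6006 - 896/4635 = -31512*1/6006 - 896/4635 = -404/77 - 896/4635 = -1941532/356895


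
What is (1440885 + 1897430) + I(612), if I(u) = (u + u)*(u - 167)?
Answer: 3882995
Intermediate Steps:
I(u) = 2*u*(-167 + u) (I(u) = (2*u)*(-167 + u) = 2*u*(-167 + u))
(1440885 + 1897430) + I(612) = (1440885 + 1897430) + 2*612*(-167 + 612) = 3338315 + 2*612*445 = 3338315 + 544680 = 3882995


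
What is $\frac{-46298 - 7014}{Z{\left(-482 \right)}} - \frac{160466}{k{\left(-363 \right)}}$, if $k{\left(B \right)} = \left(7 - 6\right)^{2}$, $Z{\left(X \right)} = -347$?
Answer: $- \frac{55628390}{347} \approx -1.6031 \cdot 10^{5}$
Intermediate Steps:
$k{\left(B \right)} = 1$ ($k{\left(B \right)} = 1^{2} = 1$)
$\frac{-46298 - 7014}{Z{\left(-482 \right)}} - \frac{160466}{k{\left(-363 \right)}} = \frac{-46298 - 7014}{-347} - \frac{160466}{1} = \left(-53312\right) \left(- \frac{1}{347}\right) - 160466 = \frac{53312}{347} - 160466 = - \frac{55628390}{347}$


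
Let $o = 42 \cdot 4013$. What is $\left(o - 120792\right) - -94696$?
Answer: $142450$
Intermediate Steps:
$o = 168546$
$\left(o - 120792\right) - -94696 = \left(168546 - 120792\right) - -94696 = 47754 + 94696 = 142450$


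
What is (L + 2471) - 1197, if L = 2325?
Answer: 3599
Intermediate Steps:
(L + 2471) - 1197 = (2325 + 2471) - 1197 = 4796 - 1197 = 3599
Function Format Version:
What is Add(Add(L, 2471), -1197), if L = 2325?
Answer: 3599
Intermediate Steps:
Add(Add(L, 2471), -1197) = Add(Add(2325, 2471), -1197) = Add(4796, -1197) = 3599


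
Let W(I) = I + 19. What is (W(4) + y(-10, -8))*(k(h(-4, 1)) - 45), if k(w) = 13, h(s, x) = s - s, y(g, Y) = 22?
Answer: -1440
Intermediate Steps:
W(I) = 19 + I
h(s, x) = 0
(W(4) + y(-10, -8))*(k(h(-4, 1)) - 45) = ((19 + 4) + 22)*(13 - 45) = (23 + 22)*(-32) = 45*(-32) = -1440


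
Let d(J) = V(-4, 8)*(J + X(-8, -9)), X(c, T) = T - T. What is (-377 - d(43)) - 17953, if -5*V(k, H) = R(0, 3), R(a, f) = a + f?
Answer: -91521/5 ≈ -18304.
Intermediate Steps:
V(k, H) = -3/5 (V(k, H) = -(0 + 3)/5 = -1/5*3 = -3/5)
X(c, T) = 0
d(J) = -3*J/5 (d(J) = -3*(J + 0)/5 = -3*J/5)
(-377 - d(43)) - 17953 = (-377 - (-3)*43/5) - 17953 = (-377 - 1*(-129/5)) - 17953 = (-377 + 129/5) - 17953 = -1756/5 - 17953 = -91521/5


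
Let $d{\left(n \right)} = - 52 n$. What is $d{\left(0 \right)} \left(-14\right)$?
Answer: $0$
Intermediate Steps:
$d{\left(0 \right)} \left(-14\right) = \left(-52\right) 0 \left(-14\right) = 0 \left(-14\right) = 0$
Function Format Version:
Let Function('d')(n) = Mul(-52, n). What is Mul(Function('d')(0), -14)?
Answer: 0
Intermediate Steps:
Mul(Function('d')(0), -14) = Mul(Mul(-52, 0), -14) = Mul(0, -14) = 0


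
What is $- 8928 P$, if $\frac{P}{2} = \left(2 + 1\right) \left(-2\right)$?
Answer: $107136$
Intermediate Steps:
$P = -12$ ($P = 2 \left(2 + 1\right) \left(-2\right) = 2 \cdot 3 \left(-2\right) = 2 \left(-6\right) = -12$)
$- 8928 P = \left(-8928\right) \left(-12\right) = 107136$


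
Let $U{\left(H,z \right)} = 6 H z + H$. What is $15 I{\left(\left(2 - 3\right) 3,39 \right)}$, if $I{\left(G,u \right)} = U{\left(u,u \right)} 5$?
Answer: $687375$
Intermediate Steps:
$U{\left(H,z \right)} = H + 6 H z$ ($U{\left(H,z \right)} = 6 H z + H = H + 6 H z$)
$I{\left(G,u \right)} = 5 u \left(1 + 6 u\right)$ ($I{\left(G,u \right)} = u \left(1 + 6 u\right) 5 = 5 u \left(1 + 6 u\right)$)
$15 I{\left(\left(2 - 3\right) 3,39 \right)} = 15 \cdot 5 \cdot 39 \left(1 + 6 \cdot 39\right) = 15 \cdot 5 \cdot 39 \left(1 + 234\right) = 15 \cdot 5 \cdot 39 \cdot 235 = 15 \cdot 45825 = 687375$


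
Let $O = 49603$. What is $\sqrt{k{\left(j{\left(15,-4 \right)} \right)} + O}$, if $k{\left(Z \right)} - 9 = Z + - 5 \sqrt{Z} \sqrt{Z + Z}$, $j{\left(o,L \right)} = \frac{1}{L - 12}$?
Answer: $\frac{\sqrt{793791 + 5 \sqrt{2}}}{4} \approx 222.74$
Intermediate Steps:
$j{\left(o,L \right)} = \frac{1}{-12 + L}$
$k{\left(Z \right)} = 9 + Z - 5 Z \sqrt{2}$ ($k{\left(Z \right)} = 9 + \left(Z + - 5 \sqrt{Z} \sqrt{Z + Z}\right) = 9 + \left(Z + - 5 \sqrt{Z} \sqrt{2 Z}\right) = 9 + \left(Z + - 5 \sqrt{Z} \sqrt{2} \sqrt{Z}\right) = 9 + \left(Z - 5 Z \sqrt{2}\right) = 9 + Z - 5 Z \sqrt{2}$)
$\sqrt{k{\left(j{\left(15,-4 \right)} \right)} + O} = \sqrt{\left(9 + \frac{1}{-12 - 4} - \frac{5 \sqrt{2}}{-12 - 4}\right) + 49603} = \sqrt{\left(9 + \frac{1}{-16} - \frac{5 \sqrt{2}}{-16}\right) + 49603} = \sqrt{\left(9 - \frac{1}{16} - - \frac{5 \sqrt{2}}{16}\right) + 49603} = \sqrt{\left(9 - \frac{1}{16} + \frac{5 \sqrt{2}}{16}\right) + 49603} = \sqrt{\left(\frac{143}{16} + \frac{5 \sqrt{2}}{16}\right) + 49603} = \sqrt{\frac{793791}{16} + \frac{5 \sqrt{2}}{16}}$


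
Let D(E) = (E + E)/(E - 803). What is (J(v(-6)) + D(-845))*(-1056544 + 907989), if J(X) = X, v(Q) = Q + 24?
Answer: -2328896735/824 ≈ -2.8263e+6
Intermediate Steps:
v(Q) = 24 + Q
D(E) = 2*E/(-803 + E) (D(E) = (2*E)/(-803 + E) = 2*E/(-803 + E))
(J(v(-6)) + D(-845))*(-1056544 + 907989) = ((24 - 6) + 2*(-845)/(-803 - 845))*(-1056544 + 907989) = (18 + 2*(-845)/(-1648))*(-148555) = (18 + 2*(-845)*(-1/1648))*(-148555) = (18 + 845/824)*(-148555) = (15677/824)*(-148555) = -2328896735/824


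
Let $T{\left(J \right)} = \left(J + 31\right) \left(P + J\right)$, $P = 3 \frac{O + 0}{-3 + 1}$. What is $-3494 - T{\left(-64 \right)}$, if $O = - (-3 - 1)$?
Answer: $-5804$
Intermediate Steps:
$O = 4$ ($O = \left(-1\right) \left(-4\right) = 4$)
$P = -6$ ($P = 3 \frac{4 + 0}{-3 + 1} = 3 \frac{4}{-2} = 3 \cdot 4 \left(- \frac{1}{2}\right) = 3 \left(-2\right) = -6$)
$T{\left(J \right)} = \left(-6 + J\right) \left(31 + J\right)$ ($T{\left(J \right)} = \left(J + 31\right) \left(-6 + J\right) = \left(31 + J\right) \left(-6 + J\right) = \left(-6 + J\right) \left(31 + J\right)$)
$-3494 - T{\left(-64 \right)} = -3494 - \left(-186 + \left(-64\right)^{2} + 25 \left(-64\right)\right) = -3494 - \left(-186 + 4096 - 1600\right) = -3494 - 2310 = -5804$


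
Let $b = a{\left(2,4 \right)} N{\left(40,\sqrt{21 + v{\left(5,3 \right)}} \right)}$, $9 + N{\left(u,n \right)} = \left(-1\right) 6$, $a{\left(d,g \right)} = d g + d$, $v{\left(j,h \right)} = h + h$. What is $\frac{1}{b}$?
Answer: $- \frac{1}{150} \approx -0.0066667$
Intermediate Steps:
$v{\left(j,h \right)} = 2 h$
$a{\left(d,g \right)} = d + d g$
$N{\left(u,n \right)} = -15$ ($N{\left(u,n \right)} = -9 - 6 = -15$)
$b = -150$ ($b = 2 \left(1 + 4\right) \left(-15\right) = 2 \cdot 5 \left(-15\right) = 10 \left(-15\right) = -150$)
$\frac{1}{b} = \frac{1}{-150} = - \frac{1}{150}$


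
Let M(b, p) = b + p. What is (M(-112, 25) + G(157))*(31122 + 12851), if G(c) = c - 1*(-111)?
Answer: 7959113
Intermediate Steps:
G(c) = 111 + c (G(c) = c + 111 = 111 + c)
(M(-112, 25) + G(157))*(31122 + 12851) = ((-112 + 25) + (111 + 157))*(31122 + 12851) = (-87 + 268)*43973 = 181*43973 = 7959113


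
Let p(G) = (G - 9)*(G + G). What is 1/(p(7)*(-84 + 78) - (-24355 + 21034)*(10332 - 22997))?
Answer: -1/42060297 ≈ -2.3775e-8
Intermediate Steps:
p(G) = 2*G*(-9 + G) (p(G) = (-9 + G)*(2*G) = 2*G*(-9 + G))
1/(p(7)*(-84 + 78) - (-24355 + 21034)*(10332 - 22997)) = 1/((2*7*(-9 + 7))*(-84 + 78) - (-24355 + 21034)*(10332 - 22997)) = 1/((2*7*(-2))*(-6) - (-3321)*(-12665)) = 1/(-28*(-6) - 1*42060465) = 1/(168 - 42060465) = 1/(-42060297) = -1/42060297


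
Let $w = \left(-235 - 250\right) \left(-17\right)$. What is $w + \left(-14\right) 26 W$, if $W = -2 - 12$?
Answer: $13341$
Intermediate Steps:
$W = -14$ ($W = -2 - 12 = -14$)
$w = 8245$ ($w = \left(-235 - 250\right) \left(-17\right) = \left(-485\right) \left(-17\right) = 8245$)
$w + \left(-14\right) 26 W = 8245 + \left(-14\right) 26 \left(-14\right) = 8245 - -5096 = 8245 + 5096 = 13341$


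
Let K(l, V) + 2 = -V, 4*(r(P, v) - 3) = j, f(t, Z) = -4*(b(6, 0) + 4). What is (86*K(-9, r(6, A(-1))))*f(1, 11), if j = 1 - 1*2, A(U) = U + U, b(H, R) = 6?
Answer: 16340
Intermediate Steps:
f(t, Z) = -40 (f(t, Z) = -4*(6 + 4) = -4*10 = -40)
A(U) = 2*U
j = -1 (j = 1 - 2 = -1)
r(P, v) = 11/4 (r(P, v) = 3 + (1/4)*(-1) = 3 - 1/4 = 11/4)
K(l, V) = -2 - V
(86*K(-9, r(6, A(-1))))*f(1, 11) = (86*(-2 - 1*11/4))*(-40) = (86*(-2 - 11/4))*(-40) = (86*(-19/4))*(-40) = -817/2*(-40) = 16340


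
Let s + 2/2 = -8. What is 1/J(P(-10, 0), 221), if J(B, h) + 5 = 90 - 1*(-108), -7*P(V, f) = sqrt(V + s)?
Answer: 1/193 ≈ 0.0051813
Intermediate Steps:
s = -9 (s = -1 - 8 = -9)
P(V, f) = -sqrt(-9 + V)/7 (P(V, f) = -sqrt(V - 9)/7 = -sqrt(-9 + V)/7)
J(B, h) = 193 (J(B, h) = -5 + (90 - 1*(-108)) = -5 + (90 + 108) = -5 + 198 = 193)
1/J(P(-10, 0), 221) = 1/193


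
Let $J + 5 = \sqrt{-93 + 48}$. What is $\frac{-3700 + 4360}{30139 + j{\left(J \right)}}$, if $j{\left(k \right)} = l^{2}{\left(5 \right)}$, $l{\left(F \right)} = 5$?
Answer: $\frac{165}{7541} \approx 0.02188$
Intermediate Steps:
$J = -5 + 3 i \sqrt{5}$ ($J = -5 + \sqrt{-93 + 48} = -5 + \sqrt{-45} = -5 + 3 i \sqrt{5} \approx -5.0 + 6.7082 i$)
$j{\left(k \right)} = 25$ ($j{\left(k \right)} = 5^{2} = 25$)
$\frac{-3700 + 4360}{30139 + j{\left(J \right)}} = \frac{-3700 + 4360}{30139 + 25} = \frac{660}{30164} = 660 \cdot \frac{1}{30164} = \frac{165}{7541}$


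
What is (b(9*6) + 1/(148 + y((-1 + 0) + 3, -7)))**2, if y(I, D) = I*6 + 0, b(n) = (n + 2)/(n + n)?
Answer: 5139289/18662400 ≈ 0.27538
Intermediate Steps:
b(n) = (2 + n)/(2*n) (b(n) = (2 + n)/((2*n)) = (2 + n)*(1/(2*n)) = (2 + n)/(2*n))
y(I, D) = 6*I (y(I, D) = 6*I + 0 = 6*I)
(b(9*6) + 1/(148 + y((-1 + 0) + 3, -7)))**2 = ((2 + 9*6)/(2*((9*6))) + 1/(148 + 6*((-1 + 0) + 3)))**2 = ((1/2)*(2 + 54)/54 + 1/(148 + 6*(-1 + 3)))**2 = ((1/2)*(1/54)*56 + 1/(148 + 6*2))**2 = (14/27 + 1/(148 + 12))**2 = (14/27 + 1/160)**2 = (2267/4320)**2 = 5139289/18662400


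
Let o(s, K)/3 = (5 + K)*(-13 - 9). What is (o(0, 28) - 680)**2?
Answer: 8168164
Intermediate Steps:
o(s, K) = -330 - 66*K (o(s, K) = 3*((5 + K)*(-13 - 9)) = 3*((5 + K)*(-22)) = 3*(-110 - 22*K) = -330 - 66*K)
(o(0, 28) - 680)**2 = ((-330 - 66*28) - 680)**2 = ((-330 - 1848) - 680)**2 = (-2178 - 680)**2 = (-2858)**2 = 8168164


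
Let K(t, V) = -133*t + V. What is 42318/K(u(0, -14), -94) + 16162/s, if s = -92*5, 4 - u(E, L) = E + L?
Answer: -7459667/143060 ≈ -52.144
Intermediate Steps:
u(E, L) = 4 - E - L (u(E, L) = 4 - (E + L) = 4 + (-E - L) = 4 - E - L)
K(t, V) = V - 133*t
s = -460
42318/K(u(0, -14), -94) + 16162/s = 42318/(-94 - 133*(4 - 1*0 - 1*(-14))) + 16162/(-460) = 42318/(-94 - 133*(4 + 0 + 14)) + 16162*(-1/460) = 42318/(-94 - 133*18) - 8081/230 = 42318/(-94 - 2394) - 8081/230 = 42318/(-2488) - 8081/230 = 42318*(-1/2488) - 8081/230 = -21159/1244 - 8081/230 = -7459667/143060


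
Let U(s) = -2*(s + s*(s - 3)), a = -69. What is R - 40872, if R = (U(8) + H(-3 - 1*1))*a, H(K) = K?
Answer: -33972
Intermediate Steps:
U(s) = -2*s - 2*s*(-3 + s) (U(s) = -2*(s + s*(-3 + s)) = -2*s - 2*s*(-3 + s))
R = 6900 (R = (2*8*(2 - 1*8) + (-3 - 1*1))*(-69) = (2*8*(2 - 8) + (-3 - 1))*(-69) = (2*8*(-6) - 4)*(-69) = (-96 - 4)*(-69) = -100*(-69) = 6900)
R - 40872 = 6900 - 40872 = -33972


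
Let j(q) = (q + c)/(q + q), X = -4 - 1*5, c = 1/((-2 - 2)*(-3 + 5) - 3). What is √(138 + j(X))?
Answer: 4*√9427/33 ≈ 11.769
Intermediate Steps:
c = -1/11 (c = 1/(-4*2 - 3) = 1/(-8 - 3) = 1/(-11) = -1/11 ≈ -0.090909)
X = -9 (X = -4 - 5 = -9)
j(q) = (-1/11 + q)/(2*q) (j(q) = (q - 1/11)/(q + q) = (-1/11 + q)/((2*q)) = (-1/11 + q)*(1/(2*q)) = (-1/11 + q)/(2*q))
√(138 + j(X)) = √(138 + (1/22)*(-1 + 11*(-9))/(-9)) = √(138 + (1/22)*(-⅑)*(-1 - 99)) = √(138 + (1/22)*(-⅑)*(-100)) = √(138 + 50/99) = √(13712/99) = 4*√9427/33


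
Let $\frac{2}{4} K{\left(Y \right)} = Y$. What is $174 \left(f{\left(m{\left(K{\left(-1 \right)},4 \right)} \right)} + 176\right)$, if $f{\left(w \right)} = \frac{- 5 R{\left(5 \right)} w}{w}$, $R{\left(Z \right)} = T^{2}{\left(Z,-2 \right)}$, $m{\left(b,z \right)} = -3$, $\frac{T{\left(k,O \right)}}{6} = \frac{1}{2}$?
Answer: $22794$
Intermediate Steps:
$T{\left(k,O \right)} = 3$ ($T{\left(k,O \right)} = \frac{6}{2} = 6 \cdot \frac{1}{2} = 3$)
$K{\left(Y \right)} = 2 Y$
$R{\left(Z \right)} = 9$ ($R{\left(Z \right)} = 3^{2} = 9$)
$f{\left(w \right)} = -45$ ($f{\left(w \right)} = \frac{\left(-5\right) 9 w}{w} = \frac{\left(-45\right) w}{w} = -45$)
$174 \left(f{\left(m{\left(K{\left(-1 \right)},4 \right)} \right)} + 176\right) = 174 \left(-45 + 176\right) = 174 \cdot 131 = 22794$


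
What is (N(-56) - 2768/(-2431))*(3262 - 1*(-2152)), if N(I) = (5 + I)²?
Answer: 34247875786/2431 ≈ 1.4088e+7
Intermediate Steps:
(N(-56) - 2768/(-2431))*(3262 - 1*(-2152)) = ((5 - 56)² - 2768/(-2431))*(3262 - 1*(-2152)) = ((-51)² - 2768*(-1/2431))*(3262 + 2152) = (2601 + 2768/2431)*5414 = (6325799/2431)*5414 = 34247875786/2431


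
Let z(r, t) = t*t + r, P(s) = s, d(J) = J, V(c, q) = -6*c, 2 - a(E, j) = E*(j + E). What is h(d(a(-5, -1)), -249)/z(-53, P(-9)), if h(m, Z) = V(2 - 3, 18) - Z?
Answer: 255/28 ≈ 9.1071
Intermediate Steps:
a(E, j) = 2 - E*(E + j) (a(E, j) = 2 - E*(j + E) = 2 - E*(E + j))
h(m, Z) = 6 - Z (h(m, Z) = -6*(2 - 3) - Z = -6*(-1) - Z = 6 - Z)
z(r, t) = r + t**2 (z(r, t) = t**2 + r = r + t**2)
h(d(a(-5, -1)), -249)/z(-53, P(-9)) = (6 - 1*(-249))/(-53 + (-9)**2) = (6 + 249)/(-53 + 81) = 255/28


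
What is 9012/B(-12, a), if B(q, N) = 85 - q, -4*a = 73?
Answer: 9012/97 ≈ 92.907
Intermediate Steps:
a = -73/4 (a = -1/4*73 = -73/4 ≈ -18.250)
9012/B(-12, a) = 9012/(85 - 1*(-12)) = 9012/(85 + 12) = 9012/97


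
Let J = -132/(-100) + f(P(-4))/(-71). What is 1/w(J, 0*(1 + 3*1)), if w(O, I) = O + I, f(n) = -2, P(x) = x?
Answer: 1775/2393 ≈ 0.74175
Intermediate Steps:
J = 2393/1775 (J = -132/(-100) - 2/(-71) = -132*(-1/100) - 2*(-1/71) = 33/25 + 2/71 = 2393/1775 ≈ 1.3482)
w(O, I) = I + O
1/w(J, 0*(1 + 3*1)) = 1/(0*(1 + 3*1) + 2393/1775) = 1/(0*(1 + 3) + 2393/1775) = 1/(0*4 + 2393/1775) = 1/(0 + 2393/1775) = 1/(2393/1775) = 1775/2393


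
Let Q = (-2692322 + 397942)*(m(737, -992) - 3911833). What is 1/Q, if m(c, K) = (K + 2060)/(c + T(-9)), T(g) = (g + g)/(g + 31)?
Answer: 4049/36340698455500340 ≈ 1.1142e-13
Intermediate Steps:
T(g) = 2*g/(31 + g) (T(g) = (2*g)/(31 + g) = 2*g/(31 + g))
m(c, K) = (2060 + K)/(-9/11 + c) (m(c, K) = (K + 2060)/(c + 2*(-9)/(31 - 9)) = (2060 + K)/(c + 2*(-9)/22) = (2060 + K)/(c + 2*(-9)*(1/22)) = (2060 + K)/(c - 9/11) = (2060 + K)/(-9/11 + c))
Q = 36340698455500340/4049 (Q = (-2692322 + 397942)*(11*(2060 - 992)/(-9 + 11*737) - 3911833) = -2294380*(11*1068/(-9 + 8107) - 3911833) = -2294380*(11*1068/8098 - 3911833) = -2294380*(11*(1/8098)*1068 - 3911833) = -2294380*(5874/4049 - 3911833) = -2294380*(-15839005943/4049) = 36340698455500340/4049 ≈ 8.9752e+12)
1/Q = 1/(36340698455500340/4049) = 4049/36340698455500340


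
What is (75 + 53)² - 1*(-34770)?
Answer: 51154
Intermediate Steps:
(75 + 53)² - 1*(-34770) = 128² + 34770 = 16384 + 34770 = 51154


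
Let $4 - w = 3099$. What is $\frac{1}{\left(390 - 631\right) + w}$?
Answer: $- \frac{1}{3336} \approx -0.00029976$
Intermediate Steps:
$w = -3095$ ($w = 4 - 3099 = -3095$)
$\frac{1}{\left(390 - 631\right) + w} = \frac{1}{\left(390 - 631\right) - 3095} = \frac{1}{-241 - 3095} = \frac{1}{-3336} = - \frac{1}{3336}$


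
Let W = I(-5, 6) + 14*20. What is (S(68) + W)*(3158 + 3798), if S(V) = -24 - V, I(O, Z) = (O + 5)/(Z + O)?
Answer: 1307728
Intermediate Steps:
I(O, Z) = (5 + O)/(O + Z)
W = 280 (W = (5 - 5)/(-5 + 6) + 14*20 = 0/1 + 280 = 1*0 + 280 = 0 + 280 = 280)
(S(68) + W)*(3158 + 3798) = ((-24 - 1*68) + 280)*(3158 + 3798) = ((-24 - 68) + 280)*6956 = (-92 + 280)*6956 = 188*6956 = 1307728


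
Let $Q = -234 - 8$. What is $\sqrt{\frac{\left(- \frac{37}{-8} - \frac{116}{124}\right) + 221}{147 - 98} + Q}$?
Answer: $\frac{i \sqrt{178873782}}{868} \approx 15.408 i$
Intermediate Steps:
$Q = -242$ ($Q = -234 - 8 = -242$)
$\sqrt{\frac{\left(- \frac{37}{-8} - \frac{116}{124}\right) + 221}{147 - 98} + Q} = \sqrt{\frac{\left(- \frac{37}{-8} - \frac{116}{124}\right) + 221}{147 - 98} - 242} = \sqrt{\frac{\left(\left(-37\right) \left(- \frac{1}{8}\right) - \frac{29}{31}\right) + 221}{49} - 242} = \sqrt{\left(\left(\frac{37}{8} - \frac{29}{31}\right) + 221\right) \frac{1}{49} - 242} = \sqrt{\left(\frac{915}{248} + 221\right) \frac{1}{49} - 242} = \sqrt{\frac{55723}{248} \cdot \frac{1}{49} - 242} = \sqrt{\frac{55723}{12152} - 242} = \sqrt{- \frac{2885061}{12152}} = \frac{i \sqrt{178873782}}{868}$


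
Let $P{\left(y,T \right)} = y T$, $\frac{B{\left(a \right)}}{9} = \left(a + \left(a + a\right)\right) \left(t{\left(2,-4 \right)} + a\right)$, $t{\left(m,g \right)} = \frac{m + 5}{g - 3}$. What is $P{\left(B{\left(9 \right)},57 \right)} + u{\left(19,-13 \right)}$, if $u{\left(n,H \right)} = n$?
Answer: $110827$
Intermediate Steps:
$t{\left(m,g \right)} = \frac{5 + m}{-3 + g}$
$B{\left(a \right)} = 27 a \left(-1 + a\right)$ ($B{\left(a \right)} = 9 \left(a + \left(a + a\right)\right) \left(\frac{5 + 2}{-3 - 4} + a\right) = 9 \left(a + 2 a\right) \left(\frac{1}{-7} \cdot 7 + a\right) = 9 \cdot 3 a \left(\left(- \frac{1}{7}\right) 7 + a\right) = 9 \cdot 3 a \left(-1 + a\right) = 27 a \left(-1 + a\right)$)
$P{\left(y,T \right)} = T y$
$P{\left(B{\left(9 \right)},57 \right)} + u{\left(19,-13 \right)} = 57 \cdot 27 \cdot 9 \left(-1 + 9\right) + 19 = 57 \cdot 27 \cdot 9 \cdot 8 + 19 = 57 \cdot 1944 + 19 = 110808 + 19 = 110827$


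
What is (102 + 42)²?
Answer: 20736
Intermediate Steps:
(102 + 42)² = 144² = 20736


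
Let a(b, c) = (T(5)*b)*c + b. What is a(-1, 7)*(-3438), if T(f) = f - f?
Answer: 3438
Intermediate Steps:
T(f) = 0
a(b, c) = b (a(b, c) = (0*b)*c + b = 0*c + b = 0 + b = b)
a(-1, 7)*(-3438) = -1*(-3438) = 3438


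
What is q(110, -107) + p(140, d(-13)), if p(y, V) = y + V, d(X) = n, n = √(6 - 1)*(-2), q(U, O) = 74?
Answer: 214 - 2*√5 ≈ 209.53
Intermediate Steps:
n = -2*√5 (n = √5*(-2) = -2*√5 ≈ -4.4721)
d(X) = -2*√5
p(y, V) = V + y
q(110, -107) + p(140, d(-13)) = 74 + (-2*√5 + 140) = 74 + (140 - 2*√5) = 214 - 2*√5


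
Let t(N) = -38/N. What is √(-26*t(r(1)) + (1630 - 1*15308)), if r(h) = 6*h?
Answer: 2*I*√30405/3 ≈ 116.25*I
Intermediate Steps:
√(-26*t(r(1)) + (1630 - 1*15308)) = √(-(-988)/(6*1) + (1630 - 1*15308)) = √(-(-988)/6 + (1630 - 15308)) = √(-(-988)/6 - 13678) = √(-26*(-19/3) - 13678) = √(494/3 - 13678) = √(-40540/3) = 2*I*√30405/3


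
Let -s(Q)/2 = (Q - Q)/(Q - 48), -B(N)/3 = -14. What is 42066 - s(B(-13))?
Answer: 42066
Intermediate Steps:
B(N) = 42 (B(N) = -3*(-14) = 42)
s(Q) = 0 (s(Q) = -2*(Q - Q)/(Q - 48) = -0/(-48 + Q) = -2*0 = 0)
42066 - s(B(-13)) = 42066 - 1*0 = 42066 + 0 = 42066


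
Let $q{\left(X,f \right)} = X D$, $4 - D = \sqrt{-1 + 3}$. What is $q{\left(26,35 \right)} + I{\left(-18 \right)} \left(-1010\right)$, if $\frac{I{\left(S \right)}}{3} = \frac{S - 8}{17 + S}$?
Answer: $-78676 - 26 \sqrt{2} \approx -78713.0$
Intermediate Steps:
$D = 4 - \sqrt{2}$ ($D = 4 - \sqrt{-1 + 3} = 4 - \sqrt{2} \approx 2.5858$)
$q{\left(X,f \right)} = X \left(4 - \sqrt{2}\right)$
$I{\left(S \right)} = \frac{3 \left(-8 + S\right)}{17 + S}$ ($I{\left(S \right)} = 3 \frac{S - 8}{17 + S} = 3 \frac{-8 + S}{17 + S} = \frac{3 \left(-8 + S\right)}{17 + S}$)
$q{\left(26,35 \right)} + I{\left(-18 \right)} \left(-1010\right) = 26 \left(4 - \sqrt{2}\right) + \frac{3 \left(-8 - 18\right)}{17 - 18} \left(-1010\right) = \left(104 - 26 \sqrt{2}\right) + 3 \frac{1}{-1} \left(-26\right) \left(-1010\right) = \left(104 - 26 \sqrt{2}\right) + 3 \left(-1\right) \left(-26\right) \left(-1010\right) = \left(104 - 26 \sqrt{2}\right) + 78 \left(-1010\right) = \left(104 - 26 \sqrt{2}\right) - 78780 = -78676 - 26 \sqrt{2}$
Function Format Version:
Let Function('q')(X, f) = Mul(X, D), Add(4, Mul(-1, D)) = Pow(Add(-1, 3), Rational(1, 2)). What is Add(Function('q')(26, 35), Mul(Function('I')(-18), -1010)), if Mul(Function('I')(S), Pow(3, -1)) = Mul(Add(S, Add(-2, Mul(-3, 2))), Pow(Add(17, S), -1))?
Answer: Add(-78676, Mul(-26, Pow(2, Rational(1, 2)))) ≈ -78713.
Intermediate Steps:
D = Add(4, Mul(-1, Pow(2, Rational(1, 2)))) (D = Add(4, Mul(-1, Pow(Add(-1, 3), Rational(1, 2)))) = Add(4, Mul(-1, Pow(2, Rational(1, 2)))) ≈ 2.5858)
Function('q')(X, f) = Mul(X, Add(4, Mul(-1, Pow(2, Rational(1, 2)))))
Function('I')(S) = Mul(3, Pow(Add(17, S), -1), Add(-8, S)) (Function('I')(S) = Mul(3, Mul(Add(S, Add(-2, Mul(-3, 2))), Pow(Add(17, S), -1))) = Mul(3, Mul(Add(S, Add(-2, -6)), Pow(Add(17, S), -1))) = Mul(3, Mul(Add(S, -8), Pow(Add(17, S), -1))) = Mul(3, Mul(Add(-8, S), Pow(Add(17, S), -1))) = Mul(3, Mul(Pow(Add(17, S), -1), Add(-8, S))) = Mul(3, Pow(Add(17, S), -1), Add(-8, S)))
Add(Function('q')(26, 35), Mul(Function('I')(-18), -1010)) = Add(Mul(26, Add(4, Mul(-1, Pow(2, Rational(1, 2))))), Mul(Mul(3, Pow(Add(17, -18), -1), Add(-8, -18)), -1010)) = Add(Add(104, Mul(-26, Pow(2, Rational(1, 2)))), Mul(Mul(3, Pow(-1, -1), -26), -1010)) = Add(Add(104, Mul(-26, Pow(2, Rational(1, 2)))), Mul(Mul(3, -1, -26), -1010)) = Add(Add(104, Mul(-26, Pow(2, Rational(1, 2)))), Mul(78, -1010)) = Add(Add(104, Mul(-26, Pow(2, Rational(1, 2)))), -78780) = Add(-78676, Mul(-26, Pow(2, Rational(1, 2))))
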